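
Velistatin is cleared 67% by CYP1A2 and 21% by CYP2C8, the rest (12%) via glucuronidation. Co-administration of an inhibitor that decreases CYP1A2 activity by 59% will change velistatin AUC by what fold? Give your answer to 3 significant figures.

The CYP1A2 pathway (67% of clearance) drops to 0.41× activity: 0.67 × 0.41 = 0.2747.
CYP2C8 (21%) and the residual 12% are unaffected.
Relative clearance = 0.2747 + 0.21 + 0.12 = 0.6047.
Since AUC ∝ 1/CL, the ratio is 1 / 0.6047 = 1.65.

1.65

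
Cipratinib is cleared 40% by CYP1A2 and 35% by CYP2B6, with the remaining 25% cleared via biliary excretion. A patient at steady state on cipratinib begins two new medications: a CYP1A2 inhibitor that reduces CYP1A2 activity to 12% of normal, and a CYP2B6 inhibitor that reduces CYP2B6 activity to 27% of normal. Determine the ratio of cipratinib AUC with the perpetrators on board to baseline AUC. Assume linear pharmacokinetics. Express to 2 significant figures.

The CYP1A2 pathway (40% of clearance) falls to 0.12× activity: 0.4 × 0.12 = 0.048.
The CYP2B6 pathway (35% of clearance) is reduced to 0.27× activity: 0.35 × 0.27 = 0.0945.
The remaining 25% of clearance is unaffected.
New clearance relative to baseline: 0.048 + 0.0945 + 0.25 = 0.3925.
Net AUC ratio = 1 / 0.3925 = 2.5.

2.5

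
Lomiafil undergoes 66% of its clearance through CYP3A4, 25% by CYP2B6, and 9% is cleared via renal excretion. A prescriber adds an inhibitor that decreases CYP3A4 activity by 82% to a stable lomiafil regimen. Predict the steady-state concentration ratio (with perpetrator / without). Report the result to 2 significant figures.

The CYP3A4 pathway (66% of clearance) drops to 0.18× activity: 0.66 × 0.18 = 0.1188.
CYP2B6 (25%) and the residual 9% are unaffected.
Relative clearance = 0.1188 + 0.25 + 0.09 = 0.4588.
Steady-state concentration is inversely proportional to clearance, so the fold-change is 1 / 0.4588 = 2.2.

2.2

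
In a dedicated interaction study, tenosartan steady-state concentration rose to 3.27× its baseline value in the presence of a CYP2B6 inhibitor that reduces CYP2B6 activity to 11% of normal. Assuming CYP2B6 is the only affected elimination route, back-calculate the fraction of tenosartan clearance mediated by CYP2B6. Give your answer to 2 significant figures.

Write x for the fraction cleared via CYP2B6. The observed steady-state concentration change means clearance fell to 1/3.27 = 0.3058 of baseline.
Setting x·0.11 + (1 − x) = 0.3058 and solving: x = (0.3058 − 1)/(0.11 − 1) = 0.78.

0.78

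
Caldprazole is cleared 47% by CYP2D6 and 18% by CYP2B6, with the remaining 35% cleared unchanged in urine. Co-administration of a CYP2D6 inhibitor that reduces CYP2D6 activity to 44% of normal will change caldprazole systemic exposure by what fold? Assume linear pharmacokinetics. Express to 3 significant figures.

1.36

The CYP2D6 pathway (47% of clearance) is reduced to 0.44× activity: 0.47 × 0.44 = 0.2068.
CYP2B6 (18%) and the residual 35% are unaffected.
New clearance relative to baseline: 0.2068 + 0.18 + 0.35 = 0.7368.
Systemic exposure is inversely proportional to clearance, so the fold-change is 1 / 0.7368 = 1.36.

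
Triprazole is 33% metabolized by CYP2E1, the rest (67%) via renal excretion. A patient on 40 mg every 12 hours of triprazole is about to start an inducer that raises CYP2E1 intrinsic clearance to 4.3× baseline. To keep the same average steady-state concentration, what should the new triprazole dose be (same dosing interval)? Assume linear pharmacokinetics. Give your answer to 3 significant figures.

83.6 mg

CYP2E1: 0.33 × 4.3 = 1.419
Other: 0.67 (unchanged)
CL_new/CL_old = 1.419 + 0.67 = 2.089.
To maintain the same steady-state level, dose must scale with clearance: new dose = 40 × 2.089 = 83.6 mg.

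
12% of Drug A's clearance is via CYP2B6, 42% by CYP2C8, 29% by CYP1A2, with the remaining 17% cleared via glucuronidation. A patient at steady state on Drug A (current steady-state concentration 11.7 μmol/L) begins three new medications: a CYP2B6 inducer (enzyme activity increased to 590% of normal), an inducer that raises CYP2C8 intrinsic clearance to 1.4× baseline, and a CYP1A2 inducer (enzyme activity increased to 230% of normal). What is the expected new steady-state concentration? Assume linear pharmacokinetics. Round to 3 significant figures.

The CYP2B6 pathway (12% of clearance) rises to 5.9× activity: 0.12 × 5.9 = 0.708.
The CYP2C8 pathway (42% of clearance) rises to 1.4× activity: 0.42 × 1.4 = 0.588.
The CYP1A2 pathway (29% of clearance) is boosted to 2.3× activity: 0.29 × 2.3 = 0.667.
The remaining 17% of clearance is unaffected.
CL_new/CL_old = 0.708 + 0.588 + 0.667 + 0.17 = 2.133.
New steady-state concentration = 11.7 / 2.133 = 5.49 μmol/L (concentration scales inversely with clearance).

5.49 μmol/L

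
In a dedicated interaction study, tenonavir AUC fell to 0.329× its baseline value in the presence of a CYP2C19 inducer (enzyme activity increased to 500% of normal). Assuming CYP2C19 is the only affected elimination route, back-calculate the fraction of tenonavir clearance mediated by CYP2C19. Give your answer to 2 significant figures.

0.51

CL'/CL = 1 / 0.329 = 3.04
5·fm + (1 − fm) = 3.04
fm = (3.04 − 1) / (5 − 1) = 0.51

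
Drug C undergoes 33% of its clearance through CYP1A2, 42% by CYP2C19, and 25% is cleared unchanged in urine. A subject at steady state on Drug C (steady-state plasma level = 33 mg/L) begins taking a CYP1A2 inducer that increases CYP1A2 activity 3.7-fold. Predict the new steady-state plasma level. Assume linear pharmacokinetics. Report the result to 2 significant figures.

CYP1A2: 0.33 × 3.7 = 1.221
CYP2C19: 0.42 (unchanged)
Other: 0.25 (unchanged)
CL_new/CL_old = 1.221 + 0.42 + 0.25 = 1.891.
New steady-state plasma level = baseline ÷ relative clearance = 33 / 1.891 = 17 mg/L.

17 mg/L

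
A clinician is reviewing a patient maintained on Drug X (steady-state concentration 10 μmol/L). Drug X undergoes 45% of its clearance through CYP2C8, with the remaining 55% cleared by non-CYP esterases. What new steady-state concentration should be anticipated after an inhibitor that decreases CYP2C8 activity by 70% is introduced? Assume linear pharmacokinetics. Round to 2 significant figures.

15 μmol/L

The CYP2C8 pathway (45% of clearance) drops to 0.3× activity: 0.45 × 0.3 = 0.135.
The remaining 55% of clearance is unaffected.
CL_new/CL_old = 0.135 + 0.55 = 0.685.
New steady-state concentration = baseline ÷ relative clearance = 10 / 0.685 = 15 μmol/L.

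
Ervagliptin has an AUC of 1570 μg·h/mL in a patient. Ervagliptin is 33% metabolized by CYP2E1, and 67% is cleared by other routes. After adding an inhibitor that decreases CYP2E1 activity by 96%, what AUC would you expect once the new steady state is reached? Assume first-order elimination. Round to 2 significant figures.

CYP2E1: 0.33 × 0.04 = 0.0132
Other: 0.67 (unchanged)
New clearance relative to baseline: 0.0132 + 0.67 = 0.6832.
AUC ∝ 1/CL, so new value = 1570 / 0.6832 = 2.3 × 10³ μg·h/mL.

2.3 × 10³ μg·h/mL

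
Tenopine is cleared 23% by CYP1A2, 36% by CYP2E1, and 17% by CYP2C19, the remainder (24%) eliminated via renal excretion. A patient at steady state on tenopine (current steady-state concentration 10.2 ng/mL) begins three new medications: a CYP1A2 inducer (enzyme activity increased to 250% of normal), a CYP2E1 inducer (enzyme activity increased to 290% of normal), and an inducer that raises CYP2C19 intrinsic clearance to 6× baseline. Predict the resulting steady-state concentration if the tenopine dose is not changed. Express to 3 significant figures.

3.54 ng/mL

The CYP1A2 pathway (23% of clearance) is boosted to 2.5× activity: 0.23 × 2.5 = 0.575.
The CYP2E1 pathway (36% of clearance) is boosted to 2.9× activity: 0.36 × 2.9 = 1.044.
The CYP2C19 pathway (17% of clearance) increases to 6× activity: 0.17 × 6 = 1.02.
The remaining 24% of clearance is unaffected.
Relative clearance = 0.575 + 1.044 + 1.02 + 0.24 = 2.879.
Steady-state concentration ∝ 1/CL: new value = 10.2 / 2.879 = 3.54 ng/mL.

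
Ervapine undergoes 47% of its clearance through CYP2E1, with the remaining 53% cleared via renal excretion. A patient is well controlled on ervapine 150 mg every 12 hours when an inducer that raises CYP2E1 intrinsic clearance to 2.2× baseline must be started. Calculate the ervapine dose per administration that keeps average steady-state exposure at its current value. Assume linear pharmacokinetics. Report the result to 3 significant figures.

235 mg

The CYP2E1 pathway (47% of clearance) is boosted to 2.2× activity: 0.47 × 2.2 = 1.034.
The remaining 53% of clearance is unaffected.
Relative clearance = 1.034 + 0.53 = 1.564.
Exposure is unchanged when dose changes in proportion to clearance. New dose = 150 mg × 1.564 = 235 mg.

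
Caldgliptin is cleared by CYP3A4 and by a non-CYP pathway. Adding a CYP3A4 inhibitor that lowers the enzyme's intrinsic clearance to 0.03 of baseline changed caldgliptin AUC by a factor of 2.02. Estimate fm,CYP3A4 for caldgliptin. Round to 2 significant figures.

0.52

CL'/CL = 1 / 2.02 = 0.495
0.03·fm + (1 − fm) = 0.495
fm = (0.495 − 1) / (0.03 − 1) = 0.52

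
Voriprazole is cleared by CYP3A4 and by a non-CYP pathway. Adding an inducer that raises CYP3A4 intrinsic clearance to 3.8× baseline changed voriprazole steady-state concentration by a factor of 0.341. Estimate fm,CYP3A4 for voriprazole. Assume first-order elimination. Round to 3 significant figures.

Let x = fm,CYP3A4. Because steady-state concentration ∝ 1/CL, relative clearance rose to 1/0.341 = 2.933.
Only the CYP3A4 route changed, so 2.933 = x·3.8 + (1 − x), giving x = 0.690.

0.690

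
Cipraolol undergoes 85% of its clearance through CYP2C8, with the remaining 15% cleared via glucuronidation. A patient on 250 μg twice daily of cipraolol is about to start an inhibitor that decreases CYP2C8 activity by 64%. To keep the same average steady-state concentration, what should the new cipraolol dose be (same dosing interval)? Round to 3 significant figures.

The CYP2C8 pathway (85% of clearance) falls to 0.36× activity: 0.85 × 0.36 = 0.306.
Non-CYP routes (15%) are unchanged.
Relative clearance = 0.306 + 0.15 = 0.456.
Exposure is unchanged when dose changes in proportion to clearance. New dose = 250 μg × 0.456 = 114 μg.

114 μg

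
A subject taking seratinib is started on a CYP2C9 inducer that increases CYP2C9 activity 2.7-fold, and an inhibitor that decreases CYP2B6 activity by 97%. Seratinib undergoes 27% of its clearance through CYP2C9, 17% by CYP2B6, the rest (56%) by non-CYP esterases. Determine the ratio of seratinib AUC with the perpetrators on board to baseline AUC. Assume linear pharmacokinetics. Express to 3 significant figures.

0.773

CYP2C9: 0.27 × 2.7 = 0.729
CYP2B6: 0.17 × 0.03 = 0.0051
Other: 0.56 (unchanged)
New clearance relative to baseline: 0.729 + 0.0051 + 0.56 = 1.2941.
Net AUC ratio = 1 / 1.2941 = 0.773.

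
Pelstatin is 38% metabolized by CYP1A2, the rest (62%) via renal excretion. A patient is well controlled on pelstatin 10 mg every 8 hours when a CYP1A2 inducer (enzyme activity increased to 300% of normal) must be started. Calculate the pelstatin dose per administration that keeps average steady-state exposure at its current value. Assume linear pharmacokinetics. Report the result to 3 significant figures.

17.6 mg

The CYP1A2 pathway (38% of clearance) is boosted to 3× activity: 0.38 × 3 = 1.14.
The remaining 62% of clearance is unaffected.
New clearance relative to baseline: 1.14 + 0.62 = 1.76.
Css,avg = (dose rate)/CL, so holding Css fixed requires dose ∝ CL: 10 × 1.76 = 17.6 mg.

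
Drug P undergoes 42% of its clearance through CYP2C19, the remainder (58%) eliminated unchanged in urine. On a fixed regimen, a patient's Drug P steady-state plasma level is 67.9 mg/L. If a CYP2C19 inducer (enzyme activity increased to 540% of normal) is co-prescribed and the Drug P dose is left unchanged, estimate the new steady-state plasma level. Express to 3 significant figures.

23.8 mg/L

CYP2C19: 0.42 × 5.4 = 2.268
Other: 0.58 (unchanged)
CL_new/CL_old = 2.268 + 0.58 = 2.848.
Steady-state plasma level ∝ 1/CL, so new value = 67.9 / 2.848 = 23.8 mg/L.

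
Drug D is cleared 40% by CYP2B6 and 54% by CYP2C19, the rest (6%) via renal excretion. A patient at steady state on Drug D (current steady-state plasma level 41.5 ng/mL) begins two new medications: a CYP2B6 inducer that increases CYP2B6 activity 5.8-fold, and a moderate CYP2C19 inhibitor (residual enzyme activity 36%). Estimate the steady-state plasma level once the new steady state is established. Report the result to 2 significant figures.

16 ng/mL

The CYP2B6 pathway (40% of clearance) increases to 5.8× activity: 0.4 × 5.8 = 2.32.
The CYP2C19 pathway (54% of clearance) is reduced to 0.36× activity: 0.54 × 0.36 = 0.1944.
Non-CYP routes (6%) are unchanged.
Relative clearance = 2.32 + 0.1944 + 0.06 = 2.5744.
Steady-state plasma level ∝ 1/CL: new value = 41.5 / 2.5744 = 16 ng/mL.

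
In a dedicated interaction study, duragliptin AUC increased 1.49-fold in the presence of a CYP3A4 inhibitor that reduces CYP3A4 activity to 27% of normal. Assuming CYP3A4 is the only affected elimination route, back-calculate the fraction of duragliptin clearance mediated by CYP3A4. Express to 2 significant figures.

Write x for the fraction cleared via CYP3A4. The observed AUC change means clearance fell to 1/1.49 = 0.6711 of baseline.
Setting x·0.27 + (1 − x) = 0.6711 and solving: x = (0.6711 − 1)/(0.27 − 1) = 0.45.

0.45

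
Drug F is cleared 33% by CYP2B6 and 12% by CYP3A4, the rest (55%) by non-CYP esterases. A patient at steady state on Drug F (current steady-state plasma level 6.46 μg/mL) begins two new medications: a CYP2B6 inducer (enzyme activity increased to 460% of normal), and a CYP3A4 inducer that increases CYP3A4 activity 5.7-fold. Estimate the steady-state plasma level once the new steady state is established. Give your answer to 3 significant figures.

The CYP2B6 pathway (33% of clearance) rises to 4.6× activity: 0.33 × 4.6 = 1.518.
The CYP3A4 pathway (12% of clearance) increases to 5.7× activity: 0.12 × 5.7 = 0.684.
Non-CYP routes (55%) are unchanged.
CL_new/CL_old = 1.518 + 0.684 + 0.55 = 2.752.
Dividing the baseline by the relative clearance: 6.46 / 2.752 = 2.35 μg/mL.

2.35 μg/mL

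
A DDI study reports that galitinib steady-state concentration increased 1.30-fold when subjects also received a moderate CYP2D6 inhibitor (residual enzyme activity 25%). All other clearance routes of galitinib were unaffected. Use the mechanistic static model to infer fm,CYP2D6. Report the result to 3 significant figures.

Call the CYP2D6 fraction fm. After the interaction, CL_new/CL_old = fm × 0.25 + (1 − fm).
Steady-state concentration ratio = 1 / (new CL fraction), so new CL fraction = 1 / 1.30 = 0.7692.
fm × 0.25 + 1 − fm = 0.7692  ⇒  fm × (0.25 − 1) = −0.2308  ⇒  fm = 0.308.

0.308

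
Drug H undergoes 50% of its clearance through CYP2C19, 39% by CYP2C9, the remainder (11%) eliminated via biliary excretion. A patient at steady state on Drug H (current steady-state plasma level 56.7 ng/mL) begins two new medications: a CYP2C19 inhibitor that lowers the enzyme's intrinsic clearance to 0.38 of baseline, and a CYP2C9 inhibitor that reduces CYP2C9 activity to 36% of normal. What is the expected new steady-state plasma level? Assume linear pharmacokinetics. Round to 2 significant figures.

1.3 × 10² ng/mL

The CYP2C19 pathway (50% of clearance) drops to 0.38× activity: 0.5 × 0.38 = 0.19.
The CYP2C9 pathway (39% of clearance) falls to 0.36× activity: 0.39 × 0.36 = 0.1404.
The remaining 11% of clearance is unaffected.
CL_new/CL_old = 0.19 + 0.1404 + 0.11 = 0.4404.
New steady-state plasma level = 56.7 / 0.4404 = 1.3 × 10² ng/mL (concentration scales inversely with clearance).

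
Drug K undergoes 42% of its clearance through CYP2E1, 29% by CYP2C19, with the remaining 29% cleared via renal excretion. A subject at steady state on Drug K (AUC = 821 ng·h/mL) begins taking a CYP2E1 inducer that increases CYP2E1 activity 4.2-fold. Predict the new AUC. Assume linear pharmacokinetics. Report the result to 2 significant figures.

3.5 × 10² ng·h/mL

The CYP2E1 pathway (42% of clearance) rises to 4.2× activity: 0.42 × 4.2 = 1.764.
CYP2C19 (29%) and the residual 29% are unaffected.
Relative clearance = 1.764 + 0.29 + 0.29 = 2.344.
AUC ∝ 1/CL, so new value = 821 / 2.344 = 3.5 × 10² ng·h/mL.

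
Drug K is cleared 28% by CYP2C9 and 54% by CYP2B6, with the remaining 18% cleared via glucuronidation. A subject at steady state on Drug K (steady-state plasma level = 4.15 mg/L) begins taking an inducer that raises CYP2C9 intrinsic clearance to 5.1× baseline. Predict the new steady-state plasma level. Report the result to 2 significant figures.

1.9 mg/L

The CYP2C9 pathway (28% of clearance) is boosted to 5.1× activity: 0.28 × 5.1 = 1.428.
CYP2B6 (54%) and the residual 18% are unaffected.
New clearance relative to baseline: 1.428 + 0.54 + 0.18 = 2.148.
With dosing unchanged, steady-state plasma level scales as 1/CL: 4.15 / 2.148 = 1.9 mg/L.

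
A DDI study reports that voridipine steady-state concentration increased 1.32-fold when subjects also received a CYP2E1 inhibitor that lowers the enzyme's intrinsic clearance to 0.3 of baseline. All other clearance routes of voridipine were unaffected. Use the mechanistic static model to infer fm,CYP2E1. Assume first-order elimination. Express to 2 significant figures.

0.35

CL'/CL = 1 / 1.32 = 0.7576
0.3·fm + (1 − fm) = 0.7576
fm = (0.7576 − 1) / (0.3 − 1) = 0.35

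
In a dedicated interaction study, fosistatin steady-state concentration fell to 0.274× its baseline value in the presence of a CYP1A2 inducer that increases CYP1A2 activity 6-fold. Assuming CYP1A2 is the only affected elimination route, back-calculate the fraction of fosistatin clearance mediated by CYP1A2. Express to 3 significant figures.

Let fm be the CYP1A2 fraction. New clearance relative to baseline = fm × 6 + (1 − fm).
Steady-state concentration ratio = 1 / (new CL fraction), so new CL fraction = 1 / 0.274 = 3.65.
fm × 6 + 1 − fm = 3.65  ⇒  fm × (6 − 1) = 2.65  ⇒  fm = 0.530.

0.530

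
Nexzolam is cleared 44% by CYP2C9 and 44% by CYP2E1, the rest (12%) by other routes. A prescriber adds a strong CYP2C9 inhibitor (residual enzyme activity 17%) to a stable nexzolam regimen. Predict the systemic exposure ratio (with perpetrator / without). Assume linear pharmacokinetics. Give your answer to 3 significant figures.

1.58

The CYP2C9 pathway (44% of clearance) is reduced to 0.17× activity: 0.44 × 0.17 = 0.0748.
CYP2E1 (44%) and the residual 12% are unaffected.
Relative clearance = 0.0748 + 0.44 + 0.12 = 0.6348.
Since systemic exposure ∝ 1/CL, the ratio is 1 / 0.6348 = 1.58.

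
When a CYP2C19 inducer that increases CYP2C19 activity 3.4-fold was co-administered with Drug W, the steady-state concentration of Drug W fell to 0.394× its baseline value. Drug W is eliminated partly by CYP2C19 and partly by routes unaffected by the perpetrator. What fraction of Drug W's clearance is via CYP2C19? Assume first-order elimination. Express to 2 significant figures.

0.64

Call the CYP2C19 fraction fm. After the interaction, CL_new/CL_old = fm × 3.4 + (1 − fm).
Steady-state concentration ratio = 1 / (new CL fraction), so new CL fraction = 1 / 0.394 = 2.538.
fm × 3.4 + 1 − fm = 2.538  ⇒  fm × (3.4 − 1) = 1.538  ⇒  fm = 0.64.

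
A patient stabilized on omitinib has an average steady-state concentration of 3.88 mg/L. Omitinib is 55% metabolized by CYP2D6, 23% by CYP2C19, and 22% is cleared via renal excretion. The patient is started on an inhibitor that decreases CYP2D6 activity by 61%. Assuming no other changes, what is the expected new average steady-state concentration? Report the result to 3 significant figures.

CYP2D6: 0.55 × 0.39 = 0.2145
CYP2C19: 0.23 (unchanged)
Other: 0.22 (unchanged)
New clearance relative to baseline: 0.2145 + 0.23 + 0.22 = 0.6645.
New average steady-state concentration = baseline ÷ relative clearance = 3.88 / 0.6645 = 5.84 mg/L.

5.84 mg/L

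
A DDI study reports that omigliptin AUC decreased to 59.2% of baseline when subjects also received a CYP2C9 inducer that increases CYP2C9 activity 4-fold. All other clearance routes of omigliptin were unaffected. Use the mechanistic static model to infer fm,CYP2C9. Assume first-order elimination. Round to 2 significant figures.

Call the CYP2C9 fraction fm. After the interaction, CL_new/CL_old = fm × 4 + (1 − fm).
AUC ratio = 1 / (new CL fraction), so new CL fraction = 1 / 0.592 = 1.689.
fm × 4 + 1 − fm = 1.689  ⇒  fm × (4 − 1) = 0.6892  ⇒  fm = 0.23.

0.23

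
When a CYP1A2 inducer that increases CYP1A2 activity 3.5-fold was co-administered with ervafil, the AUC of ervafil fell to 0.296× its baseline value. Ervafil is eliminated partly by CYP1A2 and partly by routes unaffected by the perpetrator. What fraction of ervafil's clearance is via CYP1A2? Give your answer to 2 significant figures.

Call the CYP1A2 fraction fm. After the interaction, CL_new/CL_old = fm × 3.5 + (1 − fm).
AUC ratio = 1 / (new CL fraction), so new CL fraction = 1 / 0.296 = 3.378.
fm × 3.5 + 1 − fm = 3.378  ⇒  fm × (3.5 − 1) = 2.378  ⇒  fm = 0.95.

0.95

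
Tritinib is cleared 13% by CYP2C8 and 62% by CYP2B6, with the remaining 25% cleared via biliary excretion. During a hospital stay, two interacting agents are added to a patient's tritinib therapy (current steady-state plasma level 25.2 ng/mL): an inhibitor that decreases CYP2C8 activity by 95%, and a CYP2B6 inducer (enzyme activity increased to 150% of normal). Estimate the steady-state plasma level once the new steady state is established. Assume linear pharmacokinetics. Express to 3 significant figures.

21.2 ng/mL

CYP2C8: 0.13 × 0.05 = 0.0065
CYP2B6: 0.62 × 1.5 = 0.93
Other: 0.25 (unchanged)
New clearance relative to baseline: 0.0065 + 0.93 + 0.25 = 1.1865.
New steady-state plasma level = 25.2 / 1.1865 = 21.2 ng/mL (concentration scales inversely with clearance).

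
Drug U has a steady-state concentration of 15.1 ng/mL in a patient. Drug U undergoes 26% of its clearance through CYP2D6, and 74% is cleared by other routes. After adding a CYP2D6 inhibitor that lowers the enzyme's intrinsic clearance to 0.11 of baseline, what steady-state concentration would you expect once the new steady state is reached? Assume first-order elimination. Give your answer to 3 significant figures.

CYP2D6: 0.26 × 0.11 = 0.0286
Other: 0.74 (unchanged)
CL_new/CL_old = 0.0286 + 0.74 = 0.7686.
Steady-state concentration ∝ 1/CL, so new value = 15.1 / 0.7686 = 19.6 ng/mL.

19.6 ng/mL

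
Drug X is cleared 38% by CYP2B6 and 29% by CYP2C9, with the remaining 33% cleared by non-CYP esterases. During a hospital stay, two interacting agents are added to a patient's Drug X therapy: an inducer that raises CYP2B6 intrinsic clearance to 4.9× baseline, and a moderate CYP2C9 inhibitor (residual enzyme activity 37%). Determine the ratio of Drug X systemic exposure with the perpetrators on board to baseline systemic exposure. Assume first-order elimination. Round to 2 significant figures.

0.43

CYP2B6: 0.38 × 4.9 = 1.862
CYP2C9: 0.29 × 0.37 = 0.1073
Other: 0.33 (unchanged)
New clearance relative to baseline: 1.862 + 0.1073 + 0.33 = 2.2993.
Systemic exposure ∝ 1/CL: fold-change = 1 / 2.2993 = 0.43.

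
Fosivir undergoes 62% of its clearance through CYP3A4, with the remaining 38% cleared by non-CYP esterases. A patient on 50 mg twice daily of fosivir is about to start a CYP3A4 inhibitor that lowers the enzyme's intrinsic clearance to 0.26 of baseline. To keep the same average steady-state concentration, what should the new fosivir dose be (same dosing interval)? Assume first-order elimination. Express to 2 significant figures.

27 mg

The CYP3A4 pathway (62% of clearance) drops to 0.26× activity: 0.62 × 0.26 = 0.1612.
The remaining 38% of clearance is unaffected.
New clearance relative to baseline: 0.1612 + 0.38 = 0.5412.
Exposure is unchanged when dose changes in proportion to clearance. New dose = 50 mg × 0.5412 = 27 mg.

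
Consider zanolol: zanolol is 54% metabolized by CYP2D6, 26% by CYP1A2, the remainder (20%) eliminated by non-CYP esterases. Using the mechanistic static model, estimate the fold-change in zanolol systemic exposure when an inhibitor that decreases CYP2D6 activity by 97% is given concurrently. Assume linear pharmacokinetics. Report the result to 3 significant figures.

The CYP2D6 pathway (54% of clearance) falls to 0.03× activity: 0.54 × 0.03 = 0.0162.
CYP1A2 (26%) and the residual 20% are unaffected.
Relative clearance = 0.0162 + 0.26 + 0.2 = 0.4762.
Since systemic exposure ∝ 1/CL, the ratio is 1 / 0.4762 = 2.10.

2.10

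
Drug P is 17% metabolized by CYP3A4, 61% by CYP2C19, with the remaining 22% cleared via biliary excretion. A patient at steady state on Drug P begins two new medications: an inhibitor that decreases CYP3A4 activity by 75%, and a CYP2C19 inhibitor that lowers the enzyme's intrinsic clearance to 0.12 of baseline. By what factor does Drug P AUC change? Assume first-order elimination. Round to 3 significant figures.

2.98

The CYP3A4 pathway (17% of clearance) is reduced to 0.25× activity: 0.17 × 0.25 = 0.0425.
The CYP2C19 pathway (61% of clearance) drops to 0.12× activity: 0.61 × 0.12 = 0.0732.
The remaining 22% of clearance is unaffected.
New clearance relative to baseline: 0.0425 + 0.0732 + 0.22 = 0.3357.
AUC ∝ 1/CL: fold-change = 1 / 0.3357 = 2.98.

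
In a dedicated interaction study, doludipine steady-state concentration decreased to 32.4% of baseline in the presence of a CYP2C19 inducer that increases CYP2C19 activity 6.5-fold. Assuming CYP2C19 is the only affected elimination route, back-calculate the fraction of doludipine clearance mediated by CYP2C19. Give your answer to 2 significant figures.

CL'/CL = 1 / 0.324 = 3.086
6.5·fm + (1 − fm) = 3.086
fm = (3.086 − 1) / (6.5 − 1) = 0.38

0.38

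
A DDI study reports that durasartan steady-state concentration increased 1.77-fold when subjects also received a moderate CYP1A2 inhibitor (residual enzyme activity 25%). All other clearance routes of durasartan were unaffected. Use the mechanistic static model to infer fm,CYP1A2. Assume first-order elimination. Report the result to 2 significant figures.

Call the CYP1A2 fraction fm. After the interaction, CL_new/CL_old = fm × 0.25 + (1 − fm).
Steady-state concentration ratio = 1 / (new CL fraction), so new CL fraction = 1 / 1.77 = 0.565.
fm × 0.25 + 1 − fm = 0.565  ⇒  fm × (0.25 − 1) = −0.435  ⇒  fm = 0.58.

0.58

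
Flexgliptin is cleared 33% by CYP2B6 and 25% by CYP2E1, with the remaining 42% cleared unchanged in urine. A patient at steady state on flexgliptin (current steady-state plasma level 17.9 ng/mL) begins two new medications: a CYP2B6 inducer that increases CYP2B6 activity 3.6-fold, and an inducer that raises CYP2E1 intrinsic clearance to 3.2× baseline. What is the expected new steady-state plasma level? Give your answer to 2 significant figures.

CYP2B6: 0.33 × 3.6 = 1.188
CYP2E1: 0.25 × 3.2 = 0.8
Other: 0.42 (unchanged)
Relative clearance = 1.188 + 0.8 + 0.42 = 2.408.
New steady-state plasma level = 17.9 / 2.408 = 7.4 ng/mL (concentration scales inversely with clearance).

7.4 ng/mL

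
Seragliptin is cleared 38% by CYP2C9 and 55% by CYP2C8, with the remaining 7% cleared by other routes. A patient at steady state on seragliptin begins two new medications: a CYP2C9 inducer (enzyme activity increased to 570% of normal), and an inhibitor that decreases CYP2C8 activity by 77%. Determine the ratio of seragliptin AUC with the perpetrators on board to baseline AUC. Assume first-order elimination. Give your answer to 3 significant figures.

0.423

The CYP2C9 pathway (38% of clearance) rises to 5.7× activity: 0.38 × 5.7 = 2.166.
The CYP2C8 pathway (55% of clearance) is reduced to 0.23× activity: 0.55 × 0.23 = 0.1265.
The remaining 7% of clearance is unaffected.
New clearance relative to baseline: 2.166 + 0.1265 + 0.07 = 2.3625.
Net AUC ratio = 1 / 2.3625 = 0.423.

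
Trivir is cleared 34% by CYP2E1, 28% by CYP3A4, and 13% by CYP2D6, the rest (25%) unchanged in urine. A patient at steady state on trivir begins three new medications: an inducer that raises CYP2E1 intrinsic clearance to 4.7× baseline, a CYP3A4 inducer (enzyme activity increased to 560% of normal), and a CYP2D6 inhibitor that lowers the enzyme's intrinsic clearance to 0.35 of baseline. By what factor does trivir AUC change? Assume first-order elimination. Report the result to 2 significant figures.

The CYP2E1 pathway (34% of clearance) is boosted to 4.7× activity: 0.34 × 4.7 = 1.598.
The CYP3A4 pathway (28% of clearance) increases to 5.6× activity: 0.28 × 5.6 = 1.568.
The CYP2D6 pathway (13% of clearance) falls to 0.35× activity: 0.13 × 0.35 = 0.0455.
The remaining 25% of clearance is unaffected.
CL_new/CL_old = 1.598 + 1.568 + 0.0455 + 0.25 = 3.4615.
Net AUC ratio = 1 / 3.4615 = 0.29.

0.29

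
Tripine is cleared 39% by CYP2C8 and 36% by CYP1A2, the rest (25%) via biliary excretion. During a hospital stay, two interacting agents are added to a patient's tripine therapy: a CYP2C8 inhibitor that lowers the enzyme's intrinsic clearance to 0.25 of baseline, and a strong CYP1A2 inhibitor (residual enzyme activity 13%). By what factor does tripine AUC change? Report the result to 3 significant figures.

2.54

CYP2C8: 0.39 × 0.25 = 0.0975
CYP1A2: 0.36 × 0.13 = 0.0468
Other: 0.25 (unchanged)
Relative clearance = 0.0975 + 0.0468 + 0.25 = 0.3943.
Net AUC ratio = 1 / 0.3943 = 2.54.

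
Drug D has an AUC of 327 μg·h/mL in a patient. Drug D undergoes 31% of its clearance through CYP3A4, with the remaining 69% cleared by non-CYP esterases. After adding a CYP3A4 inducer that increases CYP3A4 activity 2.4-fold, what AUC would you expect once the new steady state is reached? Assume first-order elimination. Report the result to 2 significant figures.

2.3 × 10² μg·h/mL

The CYP3A4 pathway (31% of clearance) is boosted to 2.4× activity: 0.31 × 2.4 = 0.744.
Non-CYP routes (69%) are unchanged.
Relative clearance = 0.744 + 0.69 = 1.434.
AUC ∝ 1/CL, so new value = 327 / 1.434 = 2.3 × 10² μg·h/mL.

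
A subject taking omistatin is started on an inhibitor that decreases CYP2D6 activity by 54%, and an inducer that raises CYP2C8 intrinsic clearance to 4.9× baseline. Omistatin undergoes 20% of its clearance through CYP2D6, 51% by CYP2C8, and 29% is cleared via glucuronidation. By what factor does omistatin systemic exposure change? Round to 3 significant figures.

0.347

The CYP2D6 pathway (20% of clearance) drops to 0.46× activity: 0.2 × 0.46 = 0.092.
The CYP2C8 pathway (51% of clearance) rises to 4.9× activity: 0.51 × 4.9 = 2.499.
The remaining 29% of clearance is unaffected.
New clearance relative to baseline: 0.092 + 2.499 + 0.29 = 2.881.
Because systemic exposure varies inversely with clearance, the combined effect is 1 / 2.881 = 0.347.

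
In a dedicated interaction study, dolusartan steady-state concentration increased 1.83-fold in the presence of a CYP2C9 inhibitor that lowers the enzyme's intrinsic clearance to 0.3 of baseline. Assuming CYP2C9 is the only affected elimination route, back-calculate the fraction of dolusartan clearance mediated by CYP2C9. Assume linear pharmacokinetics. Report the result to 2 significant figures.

0.65

CL'/CL = 1 / 1.83 = 0.5464
0.3·fm + (1 − fm) = 0.5464
fm = (0.5464 − 1) / (0.3 − 1) = 0.65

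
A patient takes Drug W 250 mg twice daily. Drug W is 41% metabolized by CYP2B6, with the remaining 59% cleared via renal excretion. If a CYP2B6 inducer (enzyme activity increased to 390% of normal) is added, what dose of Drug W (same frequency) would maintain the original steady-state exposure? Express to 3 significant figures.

The CYP2B6 pathway (41% of clearance) is boosted to 3.9× activity: 0.41 × 3.9 = 1.599.
The remaining 59% of clearance is unaffected.
CL_new/CL_old = 1.599 + 0.59 = 2.189.
Css,avg = (dose rate)/CL, so holding Css fixed requires dose ∝ CL: 250 × 2.189 = 547 mg.

547 mg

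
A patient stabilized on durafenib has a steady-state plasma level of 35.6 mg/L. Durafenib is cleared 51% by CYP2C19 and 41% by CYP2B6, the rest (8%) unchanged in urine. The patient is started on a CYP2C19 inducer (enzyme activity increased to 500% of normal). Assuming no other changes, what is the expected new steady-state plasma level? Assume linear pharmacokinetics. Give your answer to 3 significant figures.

11.7 mg/L

The CYP2C19 pathway (51% of clearance) is boosted to 5× activity: 0.51 × 5 = 2.55.
CYP2B6 (41%) and the residual 8% are unaffected.
CL_new/CL_old = 2.55 + 0.41 + 0.08 = 3.04.
Steady-state plasma level ∝ 1/CL, so new value = 35.6 / 3.04 = 11.7 mg/L.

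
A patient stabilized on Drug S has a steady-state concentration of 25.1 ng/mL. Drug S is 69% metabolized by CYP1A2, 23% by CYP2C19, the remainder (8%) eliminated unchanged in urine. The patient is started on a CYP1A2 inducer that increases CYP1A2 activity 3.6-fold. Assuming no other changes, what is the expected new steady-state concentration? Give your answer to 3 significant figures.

8.98 ng/mL

The CYP1A2 pathway (69% of clearance) is boosted to 3.6× activity: 0.69 × 3.6 = 2.484.
CYP2C19 (23%) and the residual 8% are unaffected.
Relative clearance = 2.484 + 0.23 + 0.08 = 2.794.
With dosing unchanged, steady-state concentration scales as 1/CL: 25.1 / 2.794 = 8.98 ng/mL.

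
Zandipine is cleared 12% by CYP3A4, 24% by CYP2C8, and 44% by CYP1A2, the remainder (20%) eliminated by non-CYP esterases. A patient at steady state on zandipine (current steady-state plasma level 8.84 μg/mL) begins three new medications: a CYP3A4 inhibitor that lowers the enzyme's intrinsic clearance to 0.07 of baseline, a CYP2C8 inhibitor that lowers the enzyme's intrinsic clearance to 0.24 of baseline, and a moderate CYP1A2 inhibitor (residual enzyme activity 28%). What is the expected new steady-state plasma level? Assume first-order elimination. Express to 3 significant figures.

CYP3A4: 0.12 × 0.07 = 0.0084
CYP2C8: 0.24 × 0.24 = 0.0576
CYP1A2: 0.44 × 0.28 = 0.1232
Other: 0.2 (unchanged)
New clearance relative to baseline: 0.0084 + 0.0576 + 0.1232 + 0.2 = 0.3892.
Dividing the baseline by the relative clearance: 8.84 / 0.3892 = 22.7 μg/mL.

22.7 μg/mL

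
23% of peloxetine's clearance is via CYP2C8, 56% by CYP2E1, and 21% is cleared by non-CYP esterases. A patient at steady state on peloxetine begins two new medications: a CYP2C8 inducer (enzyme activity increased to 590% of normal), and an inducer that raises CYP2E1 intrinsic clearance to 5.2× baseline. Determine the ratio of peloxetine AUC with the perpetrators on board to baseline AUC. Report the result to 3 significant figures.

0.223

CYP2C8: 0.23 × 5.9 = 1.357
CYP2E1: 0.56 × 5.2 = 2.912
Other: 0.21 (unchanged)
Relative clearance = 1.357 + 2.912 + 0.21 = 4.479.
Because AUC varies inversely with clearance, the combined effect is 1 / 4.479 = 0.223.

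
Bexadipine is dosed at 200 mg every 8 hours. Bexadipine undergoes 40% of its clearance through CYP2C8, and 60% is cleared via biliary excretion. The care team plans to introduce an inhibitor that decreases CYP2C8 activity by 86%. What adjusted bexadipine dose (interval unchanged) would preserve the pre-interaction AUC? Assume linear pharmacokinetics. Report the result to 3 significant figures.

The CYP2C8 pathway (40% of clearance) drops to 0.14× activity: 0.4 × 0.14 = 0.056.
The remaining 60% of clearance is unaffected.
New clearance relative to baseline: 0.056 + 0.6 = 0.656.
Exposure is unchanged when dose changes in proportion to clearance. New dose = 200 mg × 0.656 = 131 mg.

131 mg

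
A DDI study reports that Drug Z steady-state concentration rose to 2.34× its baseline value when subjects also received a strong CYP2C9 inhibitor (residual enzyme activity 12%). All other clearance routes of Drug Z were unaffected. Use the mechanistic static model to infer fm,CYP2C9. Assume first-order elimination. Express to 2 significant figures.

Let x = fm,CYP2C9. Because steady-state concentration ∝ 1/CL, relative clearance fell to 1/2.34 = 0.4274.
Only the CYP2C9 route changed, so 0.4274 = x·0.12 + (1 − x), giving x = 0.65.

0.65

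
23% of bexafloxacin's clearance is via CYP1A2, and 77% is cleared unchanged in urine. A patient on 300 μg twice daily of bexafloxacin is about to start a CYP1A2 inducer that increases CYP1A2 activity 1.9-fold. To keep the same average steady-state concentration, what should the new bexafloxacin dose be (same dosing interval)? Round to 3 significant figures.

362 μg

CYP1A2: 0.23 × 1.9 = 0.437
Other: 0.77 (unchanged)
New clearance relative to baseline: 0.437 + 0.77 = 1.207.
Exposure is unchanged when dose changes in proportion to clearance. New dose = 300 μg × 1.207 = 362 μg.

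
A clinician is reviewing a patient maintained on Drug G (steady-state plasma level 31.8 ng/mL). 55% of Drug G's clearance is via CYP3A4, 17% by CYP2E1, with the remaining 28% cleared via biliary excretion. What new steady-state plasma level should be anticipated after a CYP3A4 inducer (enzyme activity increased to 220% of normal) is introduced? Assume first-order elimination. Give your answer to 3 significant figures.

19.2 ng/mL

The CYP3A4 pathway (55% of clearance) increases to 2.2× activity: 0.55 × 2.2 = 1.21.
CYP2E1 (17%) and the residual 28% are unaffected.
Relative clearance = 1.21 + 0.17 + 0.28 = 1.66.
With dosing unchanged, steady-state plasma level scales as 1/CL: 31.8 / 1.66 = 19.2 ng/mL.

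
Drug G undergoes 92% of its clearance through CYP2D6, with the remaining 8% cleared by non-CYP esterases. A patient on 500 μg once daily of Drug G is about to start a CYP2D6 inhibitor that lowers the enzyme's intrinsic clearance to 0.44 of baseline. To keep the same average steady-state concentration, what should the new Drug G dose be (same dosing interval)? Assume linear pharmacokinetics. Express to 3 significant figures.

242 μg

CYP2D6: 0.92 × 0.44 = 0.4048
Other: 0.08 (unchanged)
CL_new/CL_old = 0.4048 + 0.08 = 0.4848.
Css,avg = (dose rate)/CL, so holding Css fixed requires dose ∝ CL: 500 × 0.4848 = 242 μg.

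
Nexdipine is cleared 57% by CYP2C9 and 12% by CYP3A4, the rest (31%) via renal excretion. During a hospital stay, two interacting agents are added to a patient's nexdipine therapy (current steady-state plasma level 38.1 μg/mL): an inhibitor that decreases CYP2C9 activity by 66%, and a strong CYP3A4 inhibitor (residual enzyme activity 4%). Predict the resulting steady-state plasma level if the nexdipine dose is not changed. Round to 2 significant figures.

The CYP2C9 pathway (57% of clearance) falls to 0.34× activity: 0.57 × 0.34 = 0.1938.
The CYP3A4 pathway (12% of clearance) falls to 0.04× activity: 0.12 × 0.04 = 0.0048.
The remaining 31% of clearance is unaffected.
New clearance relative to baseline: 0.1938 + 0.0048 + 0.31 = 0.5086.
Steady-state plasma level ∝ 1/CL: new value = 38.1 / 0.5086 = 75 μg/mL.

75 μg/mL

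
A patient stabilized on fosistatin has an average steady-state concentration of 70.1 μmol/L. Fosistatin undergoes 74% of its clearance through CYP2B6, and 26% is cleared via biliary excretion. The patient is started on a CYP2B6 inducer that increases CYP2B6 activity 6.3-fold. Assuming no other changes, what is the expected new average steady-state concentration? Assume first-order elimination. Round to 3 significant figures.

14.2 μmol/L

The CYP2B6 pathway (74% of clearance) rises to 6.3× activity: 0.74 × 6.3 = 4.662.
Non-CYP routes (26%) are unchanged.
CL_new/CL_old = 4.662 + 0.26 = 4.922.
With dosing unchanged, average steady-state concentration scales as 1/CL: 70.1 / 4.922 = 14.2 μmol/L.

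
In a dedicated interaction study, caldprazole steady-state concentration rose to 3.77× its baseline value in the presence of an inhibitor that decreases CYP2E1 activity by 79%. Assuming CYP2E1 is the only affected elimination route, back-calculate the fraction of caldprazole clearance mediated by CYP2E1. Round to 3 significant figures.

CL'/CL = 1 / 3.77 = 0.2653
0.21·fm + (1 − fm) = 0.2653
fm = (0.2653 − 1) / (0.21 − 1) = 0.930

0.930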